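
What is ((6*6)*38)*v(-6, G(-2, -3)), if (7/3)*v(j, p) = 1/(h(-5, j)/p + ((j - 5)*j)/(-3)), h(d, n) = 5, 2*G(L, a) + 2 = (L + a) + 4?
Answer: -162/7 ≈ -23.143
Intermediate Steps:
G(L, a) = 1 + L/2 + a/2 (G(L, a) = -1 + ((L + a) + 4)/2 = -1 + (4 + L + a)/2 = -1 + (2 + L/2 + a/2) = 1 + L/2 + a/2)
v(j, p) = 3/(7*(5/p - j*(-5 + j)/3)) (v(j, p) = 3/(7*(5/p + ((j - 5)*j)/(-3))) = 3/(7*(5/p + ((-5 + j)*j)*(-1/3))) = 3/(7*(5/p + (j*(-5 + j))*(-1/3))) = 3/(7*(5/p - j*(-5 + j)/3)))
((6*6)*38)*v(-6, G(-2, -3)) = ((6*6)*38)*(9*(1 + (1/2)*(-2) + (1/2)*(-3))/(7*(15 - 1*(1 + (1/2)*(-2) + (1/2)*(-3))*(-6)**2 + 5*(-6)*(1 + (1/2)*(-2) + (1/2)*(-3))))) = (36*38)*(9*(1 - 1 - 3/2)/(7*(15 - 1*(1 - 1 - 3/2)*36 + 5*(-6)*(1 - 1 - 3/2)))) = 1368*((9/7)*(-3/2)/(15 - 1*(-3/2)*36 + 5*(-6)*(-3/2))) = 1368*((9/7)*(-3/2)/(15 + 54 + 45)) = 1368*((9/7)*(-3/2)/114) = 1368*((9/7)*(-3/2)*(1/114)) = 1368*(-9/532) = -162/7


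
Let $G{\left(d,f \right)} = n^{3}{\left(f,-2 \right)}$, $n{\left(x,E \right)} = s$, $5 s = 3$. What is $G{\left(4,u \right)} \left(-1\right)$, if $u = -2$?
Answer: $- \frac{27}{125} \approx -0.216$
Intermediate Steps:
$s = \frac{3}{5}$ ($s = \frac{1}{5} \cdot 3 = \frac{3}{5} \approx 0.6$)
$n{\left(x,E \right)} = \frac{3}{5}$
$G{\left(d,f \right)} = \frac{27}{125}$ ($G{\left(d,f \right)} = \left(\frac{3}{5}\right)^{3} = \frac{27}{125}$)
$G{\left(4,u \right)} \left(-1\right) = \frac{27}{125} \left(-1\right) = - \frac{27}{125}$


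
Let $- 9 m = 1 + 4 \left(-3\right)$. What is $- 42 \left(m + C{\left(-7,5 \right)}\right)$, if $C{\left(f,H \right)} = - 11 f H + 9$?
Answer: $- \frac{49798}{3} \approx -16599.0$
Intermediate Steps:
$C{\left(f,H \right)} = 9 - 11 H f$ ($C{\left(f,H \right)} = - 11 H f + 9 = 9 - 11 H f$)
$m = \frac{11}{9}$ ($m = - \frac{1 + 4 \left(-3\right)}{9} = - \frac{1 - 12}{9} = \left(- \frac{1}{9}\right) \left(-11\right) = \frac{11}{9} \approx 1.2222$)
$- 42 \left(m + C{\left(-7,5 \right)}\right) = - 42 \left(\frac{11}{9} - \left(-9 + 55 \left(-7\right)\right)\right) = - 42 \left(\frac{11}{9} + \left(9 + 385\right)\right) = - 42 \left(\frac{11}{9} + 394\right) = \left(-42\right) \frac{3557}{9} = - \frac{49798}{3}$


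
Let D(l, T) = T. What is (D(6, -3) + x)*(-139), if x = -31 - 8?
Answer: 5838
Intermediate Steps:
x = -39
(D(6, -3) + x)*(-139) = (-3 - 39)*(-139) = -42*(-139) = 5838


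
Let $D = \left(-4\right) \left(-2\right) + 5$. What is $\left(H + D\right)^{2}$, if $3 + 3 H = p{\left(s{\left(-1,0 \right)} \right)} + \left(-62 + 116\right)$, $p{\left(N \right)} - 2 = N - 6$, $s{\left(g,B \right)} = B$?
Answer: $\frac{7396}{9} \approx 821.78$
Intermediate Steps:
$p{\left(N \right)} = -4 + N$ ($p{\left(N \right)} = 2 + \left(N - 6\right) = 2 + \left(-6 + N\right) = -4 + N$)
$H = \frac{47}{3}$ ($H = -1 + \frac{\left(-4 + 0\right) + \left(-62 + 116\right)}{3} = -1 + \frac{-4 + 54}{3} = -1 + \frac{1}{3} \cdot 50 = -1 + \frac{50}{3} = \frac{47}{3} \approx 15.667$)
$D = 13$ ($D = 8 + 5 = 13$)
$\left(H + D\right)^{2} = \left(\frac{47}{3} + 13\right)^{2} = \left(\frac{86}{3}\right)^{2} = \frac{7396}{9}$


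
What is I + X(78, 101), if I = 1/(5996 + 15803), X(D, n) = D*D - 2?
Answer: 132581519/21799 ≈ 6082.0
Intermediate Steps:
X(D, n) = -2 + D**2 (X(D, n) = D**2 - 2 = -2 + D**2)
I = 1/21799 ≈ 4.5874e-5
I + X(78, 101) = 1/21799 + (-2 + 78**2) = 1/21799 + (-2 + 6084) = 1/21799 + 6082 = 132581519/21799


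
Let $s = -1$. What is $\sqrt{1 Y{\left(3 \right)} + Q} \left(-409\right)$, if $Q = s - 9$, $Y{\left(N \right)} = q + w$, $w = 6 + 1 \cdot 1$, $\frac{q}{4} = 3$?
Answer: $-1227$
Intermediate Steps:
$q = 12$ ($q = 4 \cdot 3 = 12$)
$w = 7$ ($w = 6 + 1 = 7$)
$Y{\left(N \right)} = 19$ ($Y{\left(N \right)} = 12 + 7 = 19$)
$Q = -10$ ($Q = -1 - 9 = -10$)
$\sqrt{1 Y{\left(3 \right)} + Q} \left(-409\right) = \sqrt{1 \cdot 19 - 10} \left(-409\right) = \sqrt{19 - 10} \left(-409\right) = \sqrt{9} \left(-409\right) = 3 \left(-409\right) = -1227$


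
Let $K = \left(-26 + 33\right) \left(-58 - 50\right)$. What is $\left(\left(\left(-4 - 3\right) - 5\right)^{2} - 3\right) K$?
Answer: $-106596$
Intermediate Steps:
$K = -756$ ($K = 7 \left(-108\right) = -756$)
$\left(\left(\left(-4 - 3\right) - 5\right)^{2} - 3\right) K = \left(\left(\left(-4 - 3\right) - 5\right)^{2} - 3\right) \left(-756\right) = \left(\left(-7 - 5\right)^{2} - 3\right) \left(-756\right) = \left(\left(-12\right)^{2} - 3\right) \left(-756\right) = \left(144 - 3\right) \left(-756\right) = 141 \left(-756\right) = -106596$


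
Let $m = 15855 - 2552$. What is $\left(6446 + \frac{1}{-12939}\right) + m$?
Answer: $\frac{255532310}{12939} \approx 19749.0$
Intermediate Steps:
$m = 13303$ ($m = 15855 - 2552 = 13303$)
$\left(6446 + \frac{1}{-12939}\right) + m = \left(6446 + \frac{1}{-12939}\right) + 13303 = \left(6446 - \frac{1}{12939}\right) + 13303 = \frac{83404793}{12939} + 13303 = \frac{255532310}{12939}$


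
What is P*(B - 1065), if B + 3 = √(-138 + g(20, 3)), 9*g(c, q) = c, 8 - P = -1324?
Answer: -1422576 + 444*I*√1222 ≈ -1.4226e+6 + 15521.0*I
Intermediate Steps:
P = 1332 (P = 8 - 1*(-1324) = 8 + 1324 = 1332)
g(c, q) = c/9
B = -3 + I*√1222/3 (B = -3 + √(-138 + (⅑)*20) = -3 + √(-138 + 20/9) = -3 + √(-1222/9) = -3 + I*√1222/3 ≈ -3.0 + 11.652*I)
P*(B - 1065) = 1332*((-3 + I*√1222/3) - 1065) = 1332*(-1068 + I*√1222/3) = -1422576 + 444*I*√1222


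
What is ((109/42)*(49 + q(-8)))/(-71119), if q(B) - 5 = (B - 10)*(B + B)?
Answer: -6213/497833 ≈ -0.012480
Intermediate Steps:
q(B) = 5 + 2*B*(-10 + B) (q(B) = 5 + (B - 10)*(B + B) = 5 + (-10 + B)*(2*B) = 5 + 2*B*(-10 + B))
((109/42)*(49 + q(-8)))/(-71119) = ((109/42)*(49 + (5 - 20*(-8) + 2*(-8)²)))/(-71119) = ((109*(1/42))*(49 + (5 + 160 + 2*64)))*(-1/71119) = (109*(49 + (5 + 160 + 128))/42)*(-1/71119) = (109*(49 + 293)/42)*(-1/71119) = ((109/42)*342)*(-1/71119) = (6213/7)*(-1/71119) = -6213/497833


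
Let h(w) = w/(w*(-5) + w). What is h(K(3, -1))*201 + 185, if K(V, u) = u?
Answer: 539/4 ≈ 134.75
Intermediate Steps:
h(w) = -1/4 (h(w) = w/(-5*w + w) = w/((-4*w)) = w*(-1/(4*w)) = -1/4)
h(K(3, -1))*201 + 185 = -1/4*201 + 185 = -201/4 + 185 = 539/4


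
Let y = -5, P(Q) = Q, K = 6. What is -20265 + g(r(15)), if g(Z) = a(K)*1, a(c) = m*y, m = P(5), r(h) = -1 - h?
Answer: -20290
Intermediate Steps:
m = 5
a(c) = -25 (a(c) = 5*(-5) = -25)
g(Z) = -25 (g(Z) = -25*1 = -25)
-20265 + g(r(15)) = -20265 - 25 = -20290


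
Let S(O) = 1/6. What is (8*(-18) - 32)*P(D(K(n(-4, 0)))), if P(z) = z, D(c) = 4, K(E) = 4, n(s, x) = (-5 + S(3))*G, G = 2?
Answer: -704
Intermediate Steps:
S(O) = 1/6
n(s, x) = -29/3 (n(s, x) = (-5 + 1/6)*2 = -29/6*2 = -29/3)
(8*(-18) - 32)*P(D(K(n(-4, 0)))) = (8*(-18) - 32)*4 = (-144 - 32)*4 = -176*4 = -704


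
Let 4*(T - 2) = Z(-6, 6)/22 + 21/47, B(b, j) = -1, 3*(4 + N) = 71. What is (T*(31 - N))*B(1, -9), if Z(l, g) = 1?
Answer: -49759/2068 ≈ -24.061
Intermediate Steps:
N = 59/3 (N = -4 + (1/3)*71 = -4 + 71/3 = 59/3 ≈ 19.667)
T = 8781/4136 (T = 2 + (1/22 + 21/47)/4 = 2 + (1/4)*(509/1034) = 2 + 509/4136 = 8781/4136 ≈ 2.1231)
(T*(31 - N))*B(1, -9) = (8781*(31 - 1*59/3)/4136)*(-1) = (8781*(31 - 59/3)/4136)*(-1) = ((8781/4136)*(34/3))*(-1) = (49759/2068)*(-1) = -49759/2068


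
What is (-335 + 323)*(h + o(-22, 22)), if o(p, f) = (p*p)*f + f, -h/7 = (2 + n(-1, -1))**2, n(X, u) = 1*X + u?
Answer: -128040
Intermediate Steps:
n(X, u) = X + u
h = 0 (h = -7*(2 + (-1 - 1))**2 = -7*(2 - 2)**2 = -7*0**2 = -7*0 = 0)
o(p, f) = f + f*p**2 (o(p, f) = p**2*f + f = f*p**2 + f = f + f*p**2)
(-335 + 323)*(h + o(-22, 22)) = (-335 + 323)*(0 + 22*(1 + (-22)**2)) = -12*(0 + 22*(1 + 484)) = -12*(0 + 22*485) = -12*(0 + 10670) = -12*10670 = -128040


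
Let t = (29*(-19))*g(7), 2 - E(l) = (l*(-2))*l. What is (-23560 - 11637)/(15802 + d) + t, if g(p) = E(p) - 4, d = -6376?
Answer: -498632893/9426 ≈ -52900.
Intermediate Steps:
E(l) = 2 + 2*l**2 (E(l) = 2 - l*(-2)*l = 2 - (-2*l)*l = 2 - (-2)*l**2 = 2 + 2*l**2)
g(p) = -2 + 2*p**2 (g(p) = (2 + 2*p**2) - 4 = -2 + 2*p**2)
t = -52896 (t = (29*(-19))*(-2 + 2*7**2) = -551*(-2 + 2*49) = -551*(-2 + 98) = -551*96 = -52896)
(-23560 - 11637)/(15802 + d) + t = (-23560 - 11637)/(15802 - 6376) - 52896 = -35197/9426 - 52896 = -498632893/9426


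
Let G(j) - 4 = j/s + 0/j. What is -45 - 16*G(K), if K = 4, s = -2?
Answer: -77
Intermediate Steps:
G(j) = 4 - j/2 (G(j) = 4 + (j/(-2) + 0/j) = 4 + (j*(-½) + 0) = 4 + (-j/2 + 0) = 4 - j/2)
-45 - 16*G(K) = -45 - 16*(4 - ½*4) = -45 - 16*(4 - 2) = -45 - 16*2 = -45 - 32 = -77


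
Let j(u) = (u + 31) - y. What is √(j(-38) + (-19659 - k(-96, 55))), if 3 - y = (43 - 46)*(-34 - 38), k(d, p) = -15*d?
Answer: I*√20893 ≈ 144.54*I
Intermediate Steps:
y = -213 (y = 3 - (43 - 46)*(-34 - 38) = 3 - (-3)*(-72) = 3 - 1*216 = 3 - 216 = -213)
j(u) = 244 + u (j(u) = (u + 31) - 1*(-213) = (31 + u) + 213 = 244 + u)
√(j(-38) + (-19659 - k(-96, 55))) = √((244 - 38) + (-19659 - (-15)*(-96))) = √(206 + (-19659 - 1*1440)) = √(206 + (-19659 - 1440)) = √(206 - 21099) = √(-20893) = I*√20893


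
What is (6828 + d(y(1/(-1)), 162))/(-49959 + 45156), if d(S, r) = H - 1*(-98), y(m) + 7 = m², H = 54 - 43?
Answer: -6937/4803 ≈ -1.4443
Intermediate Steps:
H = 11
y(m) = -7 + m²
d(S, r) = 109 (d(S, r) = 11 - 1*(-98) = 11 + 98 = 109)
(6828 + d(y(1/(-1)), 162))/(-49959 + 45156) = (6828 + 109)/(-49959 + 45156) = 6937/(-4803) = 6937*(-1/4803) = -6937/4803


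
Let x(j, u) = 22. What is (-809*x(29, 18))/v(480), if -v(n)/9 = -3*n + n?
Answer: -8899/4320 ≈ -2.0600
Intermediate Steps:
v(n) = 18*n (v(n) = -9*(-3*n + n) = -(-18)*n = 18*n)
(-809*x(29, 18))/v(480) = (-809*22)/((18*480)) = -17798/8640 = -17798*1/8640 = -8899/4320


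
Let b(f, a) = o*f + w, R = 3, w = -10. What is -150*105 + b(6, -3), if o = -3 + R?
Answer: -15760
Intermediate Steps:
o = 0 (o = -3 + 3 = 0)
b(f, a) = -10 (b(f, a) = 0*f - 10 = 0 - 10 = -10)
-150*105 + b(6, -3) = -150*105 - 10 = -15750 - 10 = -15760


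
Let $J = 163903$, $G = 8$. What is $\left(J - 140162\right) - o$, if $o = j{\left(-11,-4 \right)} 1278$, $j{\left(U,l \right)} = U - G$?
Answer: $48023$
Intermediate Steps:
$j{\left(U,l \right)} = -8 + U$ ($j{\left(U,l \right)} = U - 8 = -8 + U$)
$o = -24282$ ($o = \left(-8 - 11\right) 1278 = \left(-19\right) 1278 = -24282$)
$\left(J - 140162\right) - o = \left(163903 - 140162\right) - -24282 = 23741 + 24282 = 48023$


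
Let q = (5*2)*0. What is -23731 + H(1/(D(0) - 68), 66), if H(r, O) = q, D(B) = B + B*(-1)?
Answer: -23731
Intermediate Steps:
D(B) = 0 (D(B) = B - B = 0)
q = 0 (q = 10*0 = 0)
H(r, O) = 0
-23731 + H(1/(D(0) - 68), 66) = -23731 + 0 = -23731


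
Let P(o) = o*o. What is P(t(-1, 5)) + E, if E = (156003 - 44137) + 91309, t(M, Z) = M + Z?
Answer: 203191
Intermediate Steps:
E = 203175 (E = 111866 + 91309 = 203175)
P(o) = o²
P(t(-1, 5)) + E = (-1 + 5)² + 203175 = 4² + 203175 = 16 + 203175 = 203191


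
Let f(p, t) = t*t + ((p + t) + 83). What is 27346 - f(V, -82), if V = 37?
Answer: 20584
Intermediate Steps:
f(p, t) = 83 + p + t + t² (f(p, t) = t² + (83 + p + t) = 83 + p + t + t²)
27346 - f(V, -82) = 27346 - (83 + 37 - 82 + (-82)²) = 27346 - (83 + 37 - 82 + 6724) = 27346 - 1*6762 = 27346 - 6762 = 20584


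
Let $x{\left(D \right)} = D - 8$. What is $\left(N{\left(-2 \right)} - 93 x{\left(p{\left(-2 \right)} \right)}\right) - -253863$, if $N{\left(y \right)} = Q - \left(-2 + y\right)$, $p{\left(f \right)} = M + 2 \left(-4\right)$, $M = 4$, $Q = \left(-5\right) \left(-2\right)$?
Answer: $254993$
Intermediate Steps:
$Q = 10$
$p{\left(f \right)} = -4$ ($p{\left(f \right)} = 4 + 2 \left(-4\right) = 4 - 8 = -4$)
$x{\left(D \right)} = -8 + D$ ($x{\left(D \right)} = D - 8 = -8 + D$)
$N{\left(y \right)} = 12 - y$ ($N{\left(y \right)} = 10 - \left(-2 + y\right) = 12 - y$)
$\left(N{\left(-2 \right)} - 93 x{\left(p{\left(-2 \right)} \right)}\right) - -253863 = \left(\left(12 - -2\right) - 93 \left(-8 - 4\right)\right) - -253863 = \left(\left(12 + 2\right) - -1116\right) + 253863 = \left(14 + 1116\right) + 253863 = 1130 + 253863 = 254993$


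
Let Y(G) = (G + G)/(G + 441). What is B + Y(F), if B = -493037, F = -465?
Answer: -1971993/4 ≈ -4.9300e+5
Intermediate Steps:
Y(G) = 2*G/(441 + G) (Y(G) = (2*G)/(441 + G) = 2*G/(441 + G))
B + Y(F) = -493037 + 2*(-465)/(441 - 465) = -493037 + 2*(-465)/(-24) = -493037 + 2*(-465)*(-1/24) = -493037 + 155/4 = -1971993/4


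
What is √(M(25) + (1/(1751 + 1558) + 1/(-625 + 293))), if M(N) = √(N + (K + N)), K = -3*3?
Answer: √(-817624119 + 301723898436*√41)/549294 ≈ 2.5299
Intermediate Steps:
K = -9
M(N) = √(-9 + 2*N) (M(N) = √(N + (-9 + N)) = √(-9 + 2*N))
√(M(25) + (1/(1751 + 1558) + 1/(-625 + 293))) = √(√(-9 + 2*25) + (1/(1751 + 1558) + 1/(-625 + 293))) = √(√(-9 + 50) + (1/3309 + 1/(-332))) = √(√41 + (1/3309 - 1/332)) = √(√41 - 2977/1098588) = √(-2977/1098588 + √41)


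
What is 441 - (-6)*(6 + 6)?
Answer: 513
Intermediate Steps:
441 - (-6)*(6 + 6) = 441 - (-6)*12 = 441 - 1*(-72) = 441 + 72 = 513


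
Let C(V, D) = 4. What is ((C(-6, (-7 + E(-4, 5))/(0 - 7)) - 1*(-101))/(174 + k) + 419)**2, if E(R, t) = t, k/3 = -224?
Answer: 4832891361/27556 ≈ 1.7538e+5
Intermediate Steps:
k = -672 (k = 3*(-224) = -672)
((C(-6, (-7 + E(-4, 5))/(0 - 7)) - 1*(-101))/(174 + k) + 419)**2 = ((4 - 1*(-101))/(174 - 672) + 419)**2 = ((4 + 101)/(-498) + 419)**2 = (105*(-1/498) + 419)**2 = (-35/166 + 419)**2 = (69519/166)**2 = 4832891361/27556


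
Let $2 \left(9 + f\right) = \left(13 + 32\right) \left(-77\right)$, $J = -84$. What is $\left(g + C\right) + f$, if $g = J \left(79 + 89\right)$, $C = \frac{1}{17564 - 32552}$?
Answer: $- \frac{237612259}{14988} \approx -15854.0$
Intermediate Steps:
$C = - \frac{1}{14988}$ ($C = \frac{1}{-14988} = - \frac{1}{14988} \approx -6.672 \cdot 10^{-5}$)
$g = -14112$ ($g = - 84 \left(79 + 89\right) = \left(-84\right) 168 = -14112$)
$f = - \frac{3483}{2}$ ($f = -9 + \frac{\left(13 + 32\right) \left(-77\right)}{2} = -9 + \frac{45 \left(-77\right)}{2} = -9 + \frac{1}{2} \left(-3465\right) = -9 - \frac{3465}{2} = - \frac{3483}{2} \approx -1741.5$)
$\left(g + C\right) + f = \left(-14112 - \frac{1}{14988}\right) - \frac{3483}{2} = - \frac{211510657}{14988} - \frac{3483}{2} = - \frac{237612259}{14988}$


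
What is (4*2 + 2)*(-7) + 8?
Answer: -62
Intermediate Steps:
(4*2 + 2)*(-7) + 8 = (8 + 2)*(-7) + 8 = 10*(-7) + 8 = -70 + 8 = -62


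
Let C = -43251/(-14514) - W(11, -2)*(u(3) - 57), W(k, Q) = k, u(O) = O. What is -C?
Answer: -2888189/4838 ≈ -596.98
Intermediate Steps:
C = 2888189/4838 (C = -43251/(-14514) - 11*(3 - 57) = -43251*(-1/14514) - 11*(-54) = 14417/4838 - 1*(-594) = 14417/4838 + 594 = 2888189/4838 ≈ 596.98)
-C = -1*2888189/4838 = -2888189/4838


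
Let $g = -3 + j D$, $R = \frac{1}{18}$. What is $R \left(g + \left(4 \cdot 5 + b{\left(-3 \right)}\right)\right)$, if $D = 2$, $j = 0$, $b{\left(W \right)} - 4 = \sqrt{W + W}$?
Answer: $\frac{7}{6} + \frac{i \sqrt{6}}{18} \approx 1.1667 + 0.13608 i$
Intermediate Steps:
$b{\left(W \right)} = 4 + \sqrt{2} \sqrt{W}$ ($b{\left(W \right)} = 4 + \sqrt{W + W} = 4 + \sqrt{2 W} = 4 + \sqrt{2} \sqrt{W}$)
$R = \frac{1}{18} \approx 0.055556$
$g = -3$ ($g = -3 + 0 \cdot 2 = -3 + 0 = -3$)
$R \left(g + \left(4 \cdot 5 + b{\left(-3 \right)}\right)\right) = \frac{-3 + \left(4 \cdot 5 + \left(4 + \sqrt{2} \sqrt{-3}\right)\right)}{18} = \frac{-3 + \left(20 + \left(4 + \sqrt{2} i \sqrt{3}\right)\right)}{18} = \frac{-3 + \left(20 + \left(4 + i \sqrt{6}\right)\right)}{18} = \frac{-3 + \left(24 + i \sqrt{6}\right)}{18} = \frac{21 + i \sqrt{6}}{18} = \frac{7}{6} + \frac{i \sqrt{6}}{18}$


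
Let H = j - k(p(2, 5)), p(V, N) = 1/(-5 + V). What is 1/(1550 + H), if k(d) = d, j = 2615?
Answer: 3/12496 ≈ 0.00024008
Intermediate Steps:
H = 7846/3 (H = 2615 - 1/(-5 + 2) = 2615 - 1/(-3) = 2615 - 1*(-1/3) = 2615 + 1/3 = 7846/3 ≈ 2615.3)
1/(1550 + H) = 1/(1550 + 7846/3) = 1/(12496/3) = 3/12496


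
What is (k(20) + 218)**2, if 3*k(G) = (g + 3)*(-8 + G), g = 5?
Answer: 62500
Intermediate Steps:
k(G) = -64/3 + 8*G/3 (k(G) = ((5 + 3)*(-8 + G))/3 = (8*(-8 + G))/3 = (-64 + 8*G)/3 = -64/3 + 8*G/3)
(k(20) + 218)**2 = ((-64/3 + (8/3)*20) + 218)**2 = ((-64/3 + 160/3) + 218)**2 = (32 + 218)**2 = 250**2 = 62500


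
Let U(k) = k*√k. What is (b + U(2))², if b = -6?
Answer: 44 - 24*√2 ≈ 10.059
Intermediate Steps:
U(k) = k^(3/2)
(b + U(2))² = (-6 + 2^(3/2))² = (-6 + 2*√2)²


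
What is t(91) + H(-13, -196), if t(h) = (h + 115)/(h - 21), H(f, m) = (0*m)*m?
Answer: 103/35 ≈ 2.9429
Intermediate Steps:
H(f, m) = 0 (H(f, m) = 0*m = 0)
t(h) = (115 + h)/(-21 + h)
t(91) + H(-13, -196) = (115 + 91)/(-21 + 91) + 0 = 206/70 + 0 = (1/70)*206 + 0 = 103/35 + 0 = 103/35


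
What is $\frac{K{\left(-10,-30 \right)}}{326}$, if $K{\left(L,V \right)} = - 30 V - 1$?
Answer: $\frac{899}{326} \approx 2.7577$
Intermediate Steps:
$K{\left(L,V \right)} = -1 - 30 V$
$\frac{K{\left(-10,-30 \right)}}{326} = \frac{-1 - -900}{326} = \left(-1 + 900\right) \frac{1}{326} = 899 \cdot \frac{1}{326} = \frac{899}{326}$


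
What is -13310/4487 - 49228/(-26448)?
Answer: -32784211/29668044 ≈ -1.1050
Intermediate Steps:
-13310/4487 - 49228/(-26448) = -13310*1/4487 - 49228*(-1/26448) = -13310/4487 + 12307/6612 = -32784211/29668044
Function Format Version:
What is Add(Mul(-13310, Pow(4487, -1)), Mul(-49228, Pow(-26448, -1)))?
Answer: Rational(-32784211, 29668044) ≈ -1.1050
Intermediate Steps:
Add(Mul(-13310, Pow(4487, -1)), Mul(-49228, Pow(-26448, -1))) = Add(Mul(-13310, Rational(1, 4487)), Mul(-49228, Rational(-1, 26448))) = Add(Rational(-13310, 4487), Rational(12307, 6612)) = Rational(-32784211, 29668044)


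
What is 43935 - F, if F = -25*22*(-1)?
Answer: 43385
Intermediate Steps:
F = 550 (F = -550*(-1) = 550)
43935 - F = 43935 - 1*550 = 43935 - 550 = 43385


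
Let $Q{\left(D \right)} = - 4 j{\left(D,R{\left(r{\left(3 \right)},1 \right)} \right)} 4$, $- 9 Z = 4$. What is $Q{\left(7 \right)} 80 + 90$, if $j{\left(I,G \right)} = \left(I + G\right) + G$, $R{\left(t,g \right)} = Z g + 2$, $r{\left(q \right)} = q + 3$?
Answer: $- \frac{115670}{9} \approx -12852.0$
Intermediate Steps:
$Z = - \frac{4}{9}$ ($Z = \left(- \frac{1}{9}\right) 4 = - \frac{4}{9} \approx -0.44444$)
$r{\left(q \right)} = 3 + q$
$R{\left(t,g \right)} = 2 - \frac{4 g}{9}$ ($R{\left(t,g \right)} = - \frac{4 g}{9} + 2 = 2 - \frac{4 g}{9}$)
$j{\left(I,G \right)} = I + 2 G$ ($j{\left(I,G \right)} = \left(G + I\right) + G = I + 2 G$)
$Q{\left(D \right)} = - \frac{448}{9} - 16 D$ ($Q{\left(D \right)} = - 4 \left(D + 2 \left(2 - \frac{4}{9}\right)\right) 4 = - 4 \left(D + 2 \cdot \frac{14}{9}\right) 4 = - 4 \left(D + \frac{28}{9}\right) 4 = - 4 \left(\frac{28}{9} + D\right) 4 = \left(- \frac{112}{9} - 4 D\right) 4 = - \frac{448}{9} - 16 D$)
$Q{\left(7 \right)} 80 + 90 = \left(- \frac{448}{9} - 112\right) 80 + 90 = \left(- \frac{1456}{9}\right) 80 + 90 = - \frac{116480}{9} + 90 = - \frac{115670}{9}$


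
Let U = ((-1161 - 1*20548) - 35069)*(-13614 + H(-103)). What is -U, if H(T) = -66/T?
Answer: -79612748928/103 ≈ -7.7294e+8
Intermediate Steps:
U = 79612748928/103 (U = ((-1161 - 1*20548) - 35069)*(-13614 - 66/(-103)) = ((-1161 - 20548) - 35069)*(-13614 - 66*(-1/103)) = (-21709 - 35069)*(-13614 + 66/103) = -56778*(-1402176/103) = 79612748928/103 ≈ 7.7294e+8)
-U = -1*79612748928/103 = -79612748928/103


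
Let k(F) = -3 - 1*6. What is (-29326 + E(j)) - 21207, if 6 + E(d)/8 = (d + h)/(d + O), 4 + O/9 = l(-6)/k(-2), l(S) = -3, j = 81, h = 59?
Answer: -151673/3 ≈ -50558.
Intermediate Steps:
k(F) = -9 (k(F) = -3 - 6 = -9)
O = -33 (O = -36 + 9*(-3/(-9)) = -36 + 9*(-3*(-1/9)) = -36 + 9*(1/3) = -36 + 3 = -33)
E(d) = -48 + 8*(59 + d)/(-33 + d) (E(d) = -48 + 8*((d + 59)/(d - 33)) = -48 + 8*((59 + d)/(-33 + d)) = -48 + 8*(59 + d)/(-33 + d))
(-29326 + E(j)) - 21207 = (-29326 + 8*(257 - 5*81)/(-33 + 81)) - 21207 = (-29326 + 8*(257 - 405)/48) - 21207 = (-29326 + 8*(1/48)*(-148)) - 21207 = (-29326 - 74/3) - 21207 = -88052/3 - 21207 = -151673/3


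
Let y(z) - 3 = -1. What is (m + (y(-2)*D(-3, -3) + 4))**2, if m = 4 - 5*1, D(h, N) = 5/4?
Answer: 121/4 ≈ 30.250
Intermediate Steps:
D(h, N) = 5/4 (D(h, N) = 5*(1/4) = 5/4)
y(z) = 2 (y(z) = 3 - 1 = 2)
m = -1 (m = 4 - 5 = -1)
(m + (y(-2)*D(-3, -3) + 4))**2 = (-1 + (2*(5/4) + 4))**2 = (-1 + (5/2 + 4))**2 = (-1 + 13/2)**2 = (11/2)**2 = 121/4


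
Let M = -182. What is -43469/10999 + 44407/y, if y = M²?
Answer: -55966739/21431228 ≈ -2.6115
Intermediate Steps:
y = 33124 (y = (-182)² = 33124)
-43469/10999 + 44407/y = -43469/10999 + 44407/33124 = -43469*1/10999 + 44407*(1/33124) = -2557/647 + 44407/33124 = -55966739/21431228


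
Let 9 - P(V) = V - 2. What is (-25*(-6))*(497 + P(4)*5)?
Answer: 79800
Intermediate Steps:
P(V) = 11 - V (P(V) = 9 - (V - 2) = 9 - (-2 + V) = 9 + (2 - V) = 11 - V)
(-25*(-6))*(497 + P(4)*5) = (-25*(-6))*(497 + (11 - 1*4)*5) = 150*(497 + (11 - 4)*5) = 150*(497 + 7*5) = 150*(497 + 35) = 150*532 = 79800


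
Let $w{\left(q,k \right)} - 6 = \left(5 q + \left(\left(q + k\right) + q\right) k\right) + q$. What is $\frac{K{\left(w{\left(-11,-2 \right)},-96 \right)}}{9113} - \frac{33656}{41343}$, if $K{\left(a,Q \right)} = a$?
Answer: $- \frac{307203244}{376758759} \approx -0.81538$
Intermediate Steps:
$w{\left(q,k \right)} = 6 + 6 q + k \left(k + 2 q\right)$ ($w{\left(q,k \right)} = 6 + \left(\left(5 q + \left(\left(q + k\right) + q\right) k\right) + q\right) = 6 + \left(\left(5 q + \left(\left(k + q\right) + q\right) k\right) + q\right) = 6 + \left(\left(5 q + \left(k + 2 q\right) k\right) + q\right) = 6 + \left(\left(5 q + k \left(k + 2 q\right)\right) + q\right) = 6 + \left(6 q + k \left(k + 2 q\right)\right) = 6 + 6 q + k \left(k + 2 q\right)$)
$\frac{K{\left(w{\left(-11,-2 \right)},-96 \right)}}{9113} - \frac{33656}{41343} = \frac{6 + \left(-2\right)^{2} + 6 \left(-11\right) + 2 \left(-2\right) \left(-11\right)}{9113} - \frac{33656}{41343} = \left(6 + 4 - 66 + 44\right) \frac{1}{9113} - \frac{33656}{41343} = \left(-12\right) \frac{1}{9113} - \frac{33656}{41343} = - \frac{12}{9113} - \frac{33656}{41343} = - \frac{307203244}{376758759}$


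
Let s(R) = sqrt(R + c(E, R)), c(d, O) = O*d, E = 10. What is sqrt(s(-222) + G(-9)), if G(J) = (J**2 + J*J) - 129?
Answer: sqrt(33 + I*sqrt(2442)) ≈ 6.7979 + 3.6347*I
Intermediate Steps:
s(R) = sqrt(11)*sqrt(R) (s(R) = sqrt(R + R*10) = sqrt(R + 10*R) = sqrt(11*R) = sqrt(11)*sqrt(R))
G(J) = -129 + 2*J**2 (G(J) = (J**2 + J**2) - 129 = 2*J**2 - 129 = -129 + 2*J**2)
sqrt(s(-222) + G(-9)) = sqrt(sqrt(11)*sqrt(-222) + (-129 + 2*(-9)**2)) = sqrt(sqrt(11)*(I*sqrt(222)) + (-129 + 2*81)) = sqrt(I*sqrt(2442) + (-129 + 162)) = sqrt(I*sqrt(2442) + 33) = sqrt(33 + I*sqrt(2442))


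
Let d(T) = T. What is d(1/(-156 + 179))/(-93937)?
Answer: -1/2160551 ≈ -4.6285e-7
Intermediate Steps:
d(1/(-156 + 179))/(-93937) = 1/((-156 + 179)*(-93937)) = -1/93937/23 = (1/23)*(-1/93937) = -1/2160551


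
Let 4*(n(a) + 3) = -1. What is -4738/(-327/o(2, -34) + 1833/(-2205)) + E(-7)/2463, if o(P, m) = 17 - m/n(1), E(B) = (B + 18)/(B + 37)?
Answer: 546798973003/5867641845 ≈ 93.189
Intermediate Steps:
n(a) = -13/4 (n(a) = -3 + (¼)*(-1) = -3 - ¼ = -13/4)
E(B) = (18 + B)/(37 + B)
o(P, m) = 17 + 4*m/13 (o(P, m) = 17 - m/(-13/4) = 17 - m*(-4)/13 = 17 - (-4)*m/13 = 17 + 4*m/13)
-4738/(-327/o(2, -34) + 1833/(-2205)) + E(-7)/2463 = -4738/(-327/(17 + (4/13)*(-34)) + 1833/(-2205)) + ((18 - 7)/(37 - 7))/2463 = -4738/(-327/(17 - 136/13) + 1833*(-1/2205)) + (11/30)*(1/2463) = -4738/(-327/85/13 - 611/735) + ((1/30)*11)*(1/2463) = -4738/(-327*13/85 - 611/735) + (11/30)*(1/2463) = -4738/(-4251/85 - 611/735) + 11/73890 = -4738/(-635284/12495) + 11/73890 = -4738*(-12495/635284) + 11/73890 = 29600655/317642 + 11/73890 = 546798973003/5867641845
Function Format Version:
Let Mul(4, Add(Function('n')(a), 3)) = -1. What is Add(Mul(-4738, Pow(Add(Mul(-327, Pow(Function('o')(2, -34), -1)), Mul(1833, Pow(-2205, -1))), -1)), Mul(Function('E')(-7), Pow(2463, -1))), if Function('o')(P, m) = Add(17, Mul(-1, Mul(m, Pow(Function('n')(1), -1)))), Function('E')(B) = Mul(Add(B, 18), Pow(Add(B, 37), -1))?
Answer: Rational(546798973003, 5867641845) ≈ 93.189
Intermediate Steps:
Function('n')(a) = Rational(-13, 4) (Function('n')(a) = Add(-3, Mul(Rational(1, 4), -1)) = Add(-3, Rational(-1, 4)) = Rational(-13, 4))
Function('E')(B) = Mul(Pow(Add(37, B), -1), Add(18, B)) (Function('E')(B) = Mul(Add(18, B), Pow(Add(37, B), -1)) = Mul(Pow(Add(37, B), -1), Add(18, B)))
Function('o')(P, m) = Add(17, Mul(Rational(4, 13), m)) (Function('o')(P, m) = Add(17, Mul(-1, Mul(m, Pow(Rational(-13, 4), -1)))) = Add(17, Mul(-1, Mul(m, Rational(-4, 13)))) = Add(17, Mul(-1, Mul(Rational(-4, 13), m))) = Add(17, Mul(Rational(4, 13), m)))
Add(Mul(-4738, Pow(Add(Mul(-327, Pow(Function('o')(2, -34), -1)), Mul(1833, Pow(-2205, -1))), -1)), Mul(Function('E')(-7), Pow(2463, -1))) = Add(Mul(-4738, Pow(Add(Mul(-327, Pow(Add(17, Mul(Rational(4, 13), -34)), -1)), Mul(1833, Pow(-2205, -1))), -1)), Mul(Mul(Pow(Add(37, -7), -1), Add(18, -7)), Pow(2463, -1))) = Add(Mul(-4738, Pow(Add(Mul(-327, Pow(Add(17, Rational(-136, 13)), -1)), Mul(1833, Rational(-1, 2205))), -1)), Mul(Mul(Pow(30, -1), 11), Rational(1, 2463))) = Add(Mul(-4738, Pow(Add(Mul(-327, Pow(Rational(85, 13), -1)), Rational(-611, 735)), -1)), Mul(Mul(Rational(1, 30), 11), Rational(1, 2463))) = Add(Mul(-4738, Pow(Add(Mul(-327, Rational(13, 85)), Rational(-611, 735)), -1)), Mul(Rational(11, 30), Rational(1, 2463))) = Add(Mul(-4738, Pow(Add(Rational(-4251, 85), Rational(-611, 735)), -1)), Rational(11, 73890)) = Add(Mul(-4738, Pow(Rational(-635284, 12495), -1)), Rational(11, 73890)) = Add(Mul(-4738, Rational(-12495, 635284)), Rational(11, 73890)) = Add(Rational(29600655, 317642), Rational(11, 73890)) = Rational(546798973003, 5867641845)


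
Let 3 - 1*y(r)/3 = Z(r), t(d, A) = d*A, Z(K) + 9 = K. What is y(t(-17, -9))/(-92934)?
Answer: 47/10326 ≈ 0.0045516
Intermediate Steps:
Z(K) = -9 + K
t(d, A) = A*d
y(r) = 36 - 3*r (y(r) = 9 - 3*(-9 + r) = 9 + (27 - 3*r) = 36 - 3*r)
y(t(-17, -9))/(-92934) = (36 - (-27)*(-17))/(-92934) = (36 - 3*153)*(-1/92934) = (36 - 459)*(-1/92934) = -423*(-1/92934) = 47/10326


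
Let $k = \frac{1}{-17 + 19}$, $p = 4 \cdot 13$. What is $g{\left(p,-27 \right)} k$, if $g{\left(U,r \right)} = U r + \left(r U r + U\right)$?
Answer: $18278$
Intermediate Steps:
$p = 52$
$g{\left(U,r \right)} = U + U r + U r^{2}$ ($g{\left(U,r \right)} = U r + \left(U r r + U\right) = U r + \left(U r^{2} + U\right) = U r + \left(U + U r^{2}\right) = U + U r + U r^{2}$)
$k = \frac{1}{2} \approx 0.5$
$g{\left(p,-27 \right)} k = 52 \left(1 - 27 + \left(-27\right)^{2}\right) \frac{1}{2} = 52 \left(1 - 27 + 729\right) \frac{1}{2} = 52 \cdot 703 \cdot \frac{1}{2} = 36556 \cdot \frac{1}{2} = 18278$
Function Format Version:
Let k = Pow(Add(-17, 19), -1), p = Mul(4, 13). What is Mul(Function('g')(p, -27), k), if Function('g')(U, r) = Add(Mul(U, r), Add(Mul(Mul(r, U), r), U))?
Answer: 18278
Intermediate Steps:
p = 52
Function('g')(U, r) = Add(U, Mul(U, r), Mul(U, Pow(r, 2))) (Function('g')(U, r) = Add(Mul(U, r), Add(Mul(Mul(U, r), r), U)) = Add(Mul(U, r), Add(Mul(U, Pow(r, 2)), U)) = Add(Mul(U, r), Add(U, Mul(U, Pow(r, 2)))) = Add(U, Mul(U, r), Mul(U, Pow(r, 2))))
k = Rational(1, 2) (k = Pow(2, -1) = Rational(1, 2) ≈ 0.50000)
Mul(Function('g')(p, -27), k) = Mul(Mul(52, Add(1, -27, Pow(-27, 2))), Rational(1, 2)) = Mul(Mul(52, Add(1, -27, 729)), Rational(1, 2)) = Mul(Mul(52, 703), Rational(1, 2)) = Mul(36556, Rational(1, 2)) = 18278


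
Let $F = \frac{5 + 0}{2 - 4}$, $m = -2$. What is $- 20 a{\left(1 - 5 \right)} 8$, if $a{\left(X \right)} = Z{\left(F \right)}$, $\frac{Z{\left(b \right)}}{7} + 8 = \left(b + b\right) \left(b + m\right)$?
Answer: $-16240$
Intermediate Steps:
$F = - \frac{5}{2}$ ($F = \frac{5}{-2} = 5 \left(- \frac{1}{2}\right) = - \frac{5}{2} \approx -2.5$)
$Z{\left(b \right)} = -56 + 14 b \left(-2 + b\right)$ ($Z{\left(b \right)} = -56 + 7 \left(b + b\right) \left(b - 2\right) = -56 + 7 \cdot 2 b \left(-2 + b\right) = -56 + 14 b \left(-2 + b\right)$)
$a{\left(X \right)} = \frac{203}{2}$ ($a{\left(X \right)} = -56 - -70 + 14 \left(- \frac{5}{2}\right)^{2} = -56 + 70 + 14 \cdot \frac{25}{4} = -56 + 70 + \frac{175}{2} = \frac{203}{2}$)
$- 20 a{\left(1 - 5 \right)} 8 = \left(-20\right) \frac{203}{2} \cdot 8 = \left(-2030\right) 8 = -16240$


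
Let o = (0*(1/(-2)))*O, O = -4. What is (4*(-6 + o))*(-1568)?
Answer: 37632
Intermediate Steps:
o = 0 (o = (0*(1/(-2)))*(-4) = (0*(1*(-1/2)))*(-4) = (0*(-1/2))*(-4) = 0*(-4) = 0)
(4*(-6 + o))*(-1568) = (4*(-6 + 0))*(-1568) = (4*(-6))*(-1568) = -24*(-1568) = 37632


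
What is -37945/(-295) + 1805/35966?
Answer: 273052469/2121994 ≈ 128.68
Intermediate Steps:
-37945/(-295) + 1805/35966 = -37945*(-1/295) + 1805*(1/35966) = 7589/59 + 1805/35966 = 273052469/2121994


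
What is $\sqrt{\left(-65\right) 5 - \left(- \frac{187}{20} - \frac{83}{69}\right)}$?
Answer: $\frac{i \sqrt{149708265}}{690} \approx 17.733 i$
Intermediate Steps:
$\sqrt{\left(-65\right) 5 - \left(- \frac{187}{20} - \frac{83}{69}\right)} = \sqrt{-325 - - \frac{14563}{1380}} = \sqrt{-325 + \left(\frac{83}{69} + \frac{187}{20}\right)} = \sqrt{-325 + \frac{14563}{1380}} = \sqrt{- \frac{433937}{1380}} = \frac{i \sqrt{149708265}}{690}$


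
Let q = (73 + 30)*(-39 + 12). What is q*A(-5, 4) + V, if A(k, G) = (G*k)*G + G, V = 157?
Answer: 211513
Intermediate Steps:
A(k, G) = G + k*G² (A(k, G) = k*G² + G = G + k*G²)
q = -2781 (q = 103*(-27) = -2781)
q*A(-5, 4) + V = -11124*(1 + 4*(-5)) + 157 = -11124*(1 - 20) + 157 = -11124*(-19) + 157 = -2781*(-76) + 157 = 211356 + 157 = 211513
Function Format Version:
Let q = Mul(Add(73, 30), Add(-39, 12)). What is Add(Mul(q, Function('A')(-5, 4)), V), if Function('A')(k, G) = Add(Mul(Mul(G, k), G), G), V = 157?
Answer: 211513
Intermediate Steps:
Function('A')(k, G) = Add(G, Mul(k, Pow(G, 2))) (Function('A')(k, G) = Add(Mul(k, Pow(G, 2)), G) = Add(G, Mul(k, Pow(G, 2))))
q = -2781 (q = Mul(103, -27) = -2781)
Add(Mul(q, Function('A')(-5, 4)), V) = Add(Mul(-2781, Mul(4, Add(1, Mul(4, -5)))), 157) = Add(Mul(-2781, Mul(4, Add(1, -20))), 157) = Add(Mul(-2781, Mul(4, -19)), 157) = Add(Mul(-2781, -76), 157) = Add(211356, 157) = 211513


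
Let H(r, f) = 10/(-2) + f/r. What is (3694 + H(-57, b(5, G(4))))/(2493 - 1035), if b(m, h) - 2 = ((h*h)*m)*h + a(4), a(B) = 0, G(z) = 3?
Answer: 105068/41553 ≈ 2.5285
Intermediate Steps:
b(m, h) = 2 + m*h³ (b(m, h) = 2 + (((h*h)*m)*h + 0) = 2 + ((h²*m)*h + 0) = 2 + ((m*h²)*h + 0) = 2 + (m*h³ + 0) = 2 + m*h³)
H(r, f) = -5 + f/r (H(r, f) = 10*(-½) + f/r = -5 + f/r)
(3694 + H(-57, b(5, G(4))))/(2493 - 1035) = (3694 + (-5 + (2 + 5*3³)/(-57)))/(2493 - 1035) = (3694 + (-5 + (2 + 5*27)*(-1/57)))/1458 = (3694 + (-5 + (2 + 135)*(-1/57)))*(1/1458) = (3694 + (-5 + 137*(-1/57)))*(1/1458) = (3694 + (-5 - 137/57))*(1/1458) = (3694 - 422/57)*(1/1458) = (210136/57)*(1/1458) = 105068/41553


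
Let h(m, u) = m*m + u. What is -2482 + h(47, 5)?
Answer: -268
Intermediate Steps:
h(m, u) = u + m² (h(m, u) = m² + u = u + m²)
-2482 + h(47, 5) = -2482 + (5 + 47²) = -2482 + (5 + 2209) = -2482 + 2214 = -268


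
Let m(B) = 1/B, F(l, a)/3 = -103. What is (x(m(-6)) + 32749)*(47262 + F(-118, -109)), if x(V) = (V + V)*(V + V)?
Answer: 1537669014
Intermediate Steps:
F(l, a) = -309 (F(l, a) = 3*(-103) = -309)
x(V) = 4*V**2 (x(V) = (2*V)*(2*V) = 4*V**2)
(x(m(-6)) + 32749)*(47262 + F(-118, -109)) = (4*(1/(-6))**2 + 32749)*(47262 - 309) = (4*(-1/6)**2 + 32749)*46953 = (4*(1/36) + 32749)*46953 = (1/9 + 32749)*46953 = (294742/9)*46953 = 1537669014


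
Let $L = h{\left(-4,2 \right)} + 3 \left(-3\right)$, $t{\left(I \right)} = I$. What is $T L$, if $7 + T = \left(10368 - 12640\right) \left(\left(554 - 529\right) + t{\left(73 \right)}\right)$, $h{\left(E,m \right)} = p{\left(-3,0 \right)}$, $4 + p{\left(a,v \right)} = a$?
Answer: $3562608$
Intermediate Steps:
$p{\left(a,v \right)} = -4 + a$
$h{\left(E,m \right)} = -7$ ($h{\left(E,m \right)} = -4 - 3 = -7$)
$L = -16$ ($L = -7 + 3 \left(-3\right) = -7 - 9 = -16$)
$T = -222663$ ($T = -7 + \left(10368 - 12640\right) \left(\left(554 - 529\right) + 73\right) = -7 - 2272 \left(25 + 73\right) = -7 - 222656 = -222663$)
$T L = \left(-222663\right) \left(-16\right) = 3562608$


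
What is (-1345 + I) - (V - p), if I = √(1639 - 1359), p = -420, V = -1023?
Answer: -742 + 2*√70 ≈ -725.27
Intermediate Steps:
I = 2*√70 (I = √280 = 2*√70 ≈ 16.733)
(-1345 + I) - (V - p) = (-1345 + 2*√70) - (-1023 - 1*(-420)) = (-1345 + 2*√70) - (-1023 + 420) = (-1345 + 2*√70) - 1*(-603) = (-1345 + 2*√70) + 603 = -742 + 2*√70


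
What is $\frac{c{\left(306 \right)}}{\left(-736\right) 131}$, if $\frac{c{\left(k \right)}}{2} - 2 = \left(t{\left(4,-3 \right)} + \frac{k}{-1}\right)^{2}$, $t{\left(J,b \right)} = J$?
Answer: $- \frac{45603}{24104} \approx -1.8919$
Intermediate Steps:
$c{\left(k \right)} = 4 + 2 \left(4 - k\right)^{2}$ ($c{\left(k \right)} = 4 + 2 \left(4 + \frac{k}{-1}\right)^{2} = 4 + 2 \left(4 + k \left(-1\right)\right)^{2} = 4 + 2 \left(4 - k\right)^{2}$)
$\frac{c{\left(306 \right)}}{\left(-736\right) 131} = \frac{4 + 2 \left(-4 + 306\right)^{2}}{\left(-736\right) 131} = \frac{4 + 2 \cdot 302^{2}}{-96416} = \left(4 + 2 \cdot 91204\right) \left(- \frac{1}{96416}\right) = \left(4 + 182408\right) \left(- \frac{1}{96416}\right) = 182412 \left(- \frac{1}{96416}\right) = - \frac{45603}{24104}$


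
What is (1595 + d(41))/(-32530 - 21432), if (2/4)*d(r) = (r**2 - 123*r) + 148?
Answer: 4833/53962 ≈ 0.089563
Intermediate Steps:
d(r) = 296 - 246*r + 2*r**2 (d(r) = 2*((r**2 - 123*r) + 148) = 2*(148 + r**2 - 123*r) = 296 - 246*r + 2*r**2)
(1595 + d(41))/(-32530 - 21432) = (1595 + (296 - 246*41 + 2*41**2))/(-32530 - 21432) = (1595 + (296 - 10086 + 2*1681))/(-53962) = (1595 + (296 - 10086 + 3362))*(-1/53962) = (1595 - 6428)*(-1/53962) = -4833*(-1/53962) = 4833/53962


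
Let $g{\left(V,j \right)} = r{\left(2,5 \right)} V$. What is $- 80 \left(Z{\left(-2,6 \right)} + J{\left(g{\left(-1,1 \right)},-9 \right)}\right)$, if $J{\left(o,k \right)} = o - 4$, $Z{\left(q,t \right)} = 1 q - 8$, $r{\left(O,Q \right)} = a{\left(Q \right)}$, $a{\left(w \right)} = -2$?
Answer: $960$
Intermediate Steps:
$r{\left(O,Q \right)} = -2$
$Z{\left(q,t \right)} = -8 + q$ ($Z{\left(q,t \right)} = q - 8 = -8 + q$)
$g{\left(V,j \right)} = - 2 V$
$J{\left(o,k \right)} = -4 + o$
$- 80 \left(Z{\left(-2,6 \right)} + J{\left(g{\left(-1,1 \right)},-9 \right)}\right) = - 80 \left(\left(-8 - 2\right) - 2\right) = - 80 \left(-10 + \left(-4 + 2\right)\right) = - 80 \left(-10 - 2\right) = \left(-80\right) \left(-12\right) = 960$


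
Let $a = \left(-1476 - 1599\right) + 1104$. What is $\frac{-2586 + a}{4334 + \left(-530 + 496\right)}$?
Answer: $- \frac{4557}{4300} \approx -1.0598$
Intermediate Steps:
$a = -1971$ ($a = -3075 + 1104 = -1971$)
$\frac{-2586 + a}{4334 + \left(-530 + 496\right)} = \frac{-2586 - 1971}{4334 + \left(-530 + 496\right)} = - \frac{4557}{4334 - 34} = - \frac{4557}{4300}$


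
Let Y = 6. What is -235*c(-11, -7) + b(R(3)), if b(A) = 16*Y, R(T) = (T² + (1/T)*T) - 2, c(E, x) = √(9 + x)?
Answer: 96 - 235*√2 ≈ -236.34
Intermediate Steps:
R(T) = -1 + T² (R(T) = (T² + T/T) - 2 = (T² + 1) - 2 = (1 + T²) - 2 = -1 + T²)
b(A) = 96 (b(A) = 16*6 = 96)
-235*c(-11, -7) + b(R(3)) = -235*√(9 - 7) + 96 = -235*√2 + 96 = 96 - 235*√2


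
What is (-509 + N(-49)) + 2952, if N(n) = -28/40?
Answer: 24423/10 ≈ 2442.3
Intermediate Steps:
N(n) = -7/10 (N(n) = -28*1/40 = -7/10)
(-509 + N(-49)) + 2952 = (-509 - 7/10) + 2952 = -5097/10 + 2952 = 24423/10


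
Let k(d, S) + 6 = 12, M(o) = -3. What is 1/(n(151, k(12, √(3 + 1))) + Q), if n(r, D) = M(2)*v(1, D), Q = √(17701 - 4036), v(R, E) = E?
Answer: 6/4447 + √13665/13341 ≈ 0.010111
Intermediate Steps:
k(d, S) = 6 (k(d, S) = -6 + 12 = 6)
Q = √13665 ≈ 116.90
n(r, D) = -3*D
1/(n(151, k(12, √(3 + 1))) + Q) = 1/(-3*6 + √13665) = 1/(-18 + √13665)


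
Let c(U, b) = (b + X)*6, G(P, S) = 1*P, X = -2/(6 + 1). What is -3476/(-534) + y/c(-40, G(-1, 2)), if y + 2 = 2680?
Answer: -818555/2403 ≈ -340.64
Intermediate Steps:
y = 2678 (y = -2 + 2680 = 2678)
X = -2/7 ≈ -0.28571
G(P, S) = P
c(U, b) = -12/7 + 6*b (c(U, b) = (b - 2/7)*6 = (-2/7 + b)*6 = -12/7 + 6*b)
-3476/(-534) + y/c(-40, G(-1, 2)) = -3476/(-534) + 2678/(-12/7 + 6*(-1)) = -3476*(-1/534) + 2678/(-12/7 - 6) = 1738/267 + 2678/(-54/7) = 1738/267 + 2678*(-7/54) = 1738/267 - 9373/27 = -818555/2403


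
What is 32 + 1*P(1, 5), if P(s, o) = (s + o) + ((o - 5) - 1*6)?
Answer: 32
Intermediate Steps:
P(s, o) = -11 + s + 2*o (P(s, o) = (o + s) + ((-5 + o) - 6) = (o + s) + (-11 + o) = -11 + s + 2*o)
32 + 1*P(1, 5) = 32 + 1*(-11 + 1 + 2*5) = 32 + 1*(-11 + 1 + 10) = 32 + 1*0 = 32 + 0 = 32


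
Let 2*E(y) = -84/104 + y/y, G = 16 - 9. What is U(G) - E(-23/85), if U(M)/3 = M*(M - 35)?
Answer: -30581/52 ≈ -588.10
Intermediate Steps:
G = 7
E(y) = 5/52 (E(y) = (-84/104 + y/y)/2 = (-84*1/104 + 1)/2 = (-21/26 + 1)/2 = (1/2)*(5/26) = 5/52)
U(M) = 3*M*(-35 + M) (U(M) = 3*(M*(M - 35)) = 3*(M*(-35 + M)) = 3*M*(-35 + M))
U(G) - E(-23/85) = 3*7*(-35 + 7) - 1*5/52 = 3*7*(-28) - 5/52 = -588 - 5/52 = -30581/52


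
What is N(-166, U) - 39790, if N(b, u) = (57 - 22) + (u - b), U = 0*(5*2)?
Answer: -39589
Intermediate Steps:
U = 0 (U = 0*10 = 0)
N(b, u) = 35 + u - b (N(b, u) = 35 + (u - b) = 35 + u - b)
N(-166, U) - 39790 = (35 + 0 - 1*(-166)) - 39790 = (35 + 0 + 166) - 39790 = 201 - 39790 = -39589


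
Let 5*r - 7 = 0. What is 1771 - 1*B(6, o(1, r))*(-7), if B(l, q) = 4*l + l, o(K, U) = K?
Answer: 1981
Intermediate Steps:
r = 7/5 (r = 7/5 + (⅕)*0 = 7/5 + 0 = 7/5 ≈ 1.4000)
B(l, q) = 5*l
1771 - 1*B(6, o(1, r))*(-7) = 1771 - 1*(5*6)*(-7) = 1771 - 1*30*(-7) = 1771 - 30*(-7) = 1771 - 1*(-210) = 1771 + 210 = 1981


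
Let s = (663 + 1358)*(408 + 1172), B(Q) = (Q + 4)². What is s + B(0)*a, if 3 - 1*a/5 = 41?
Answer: 3190140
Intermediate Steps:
B(Q) = (4 + Q)²
a = -190 (a = 15 - 5*41 = 15 - 205 = -190)
s = 3193180 (s = 2021*1580 = 3193180)
s + B(0)*a = 3193180 + (4 + 0)²*(-190) = 3193180 + 4²*(-190) = 3193180 + 16*(-190) = 3193180 - 3040 = 3190140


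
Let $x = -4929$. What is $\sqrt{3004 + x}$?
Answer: $5 i \sqrt{77} \approx 43.875 i$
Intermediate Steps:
$\sqrt{3004 + x} = \sqrt{3004 - 4929} = \sqrt{-1925} = 5 i \sqrt{77}$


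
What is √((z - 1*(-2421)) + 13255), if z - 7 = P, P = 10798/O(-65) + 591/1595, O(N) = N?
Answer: 3*√741276540290/20735 ≈ 124.57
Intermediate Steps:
P = -3436879/20735 (P = 10798/(-65) + 591/1595 = 10798*(-1/65) + 591*(1/1595) = -10798/65 + 591/1595 = -3436879/20735 ≈ -165.75)
z = -3291734/20735 (z = 7 - 3436879/20735 = -3291734/20735 ≈ -158.75)
√((z - 1*(-2421)) + 13255) = √((-3291734/20735 - 1*(-2421)) + 13255) = √((-3291734/20735 + 2421) + 13255) = √(46907701/20735 + 13255) = √(321750126/20735) = 3*√741276540290/20735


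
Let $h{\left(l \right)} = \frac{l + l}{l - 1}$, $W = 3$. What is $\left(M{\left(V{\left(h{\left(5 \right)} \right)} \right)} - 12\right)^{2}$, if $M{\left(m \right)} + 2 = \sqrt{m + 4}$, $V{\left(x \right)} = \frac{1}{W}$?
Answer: $\frac{\left(42 - \sqrt{39}\right)^{2}}{9} \approx 142.05$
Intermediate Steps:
$h{\left(l \right)} = \frac{2 l}{-1 + l}$
$V{\left(x \right)} = \frac{1}{3}$
$M{\left(m \right)} = -2 + \sqrt{4 + m}$ ($M{\left(m \right)} = -2 + \sqrt{m + 4} = -2 + \sqrt{4 + m}$)
$\left(M{\left(V{\left(h{\left(5 \right)} \right)} \right)} - 12\right)^{2} = \left(\left(-2 + \sqrt{4 + \frac{1}{3}}\right) - 12\right)^{2} = \left(\left(-2 + \sqrt{\frac{13}{3}}\right) - 12\right)^{2} = \left(\left(-2 + \frac{\sqrt{39}}{3}\right) - 12\right)^{2} = \left(-14 + \frac{\sqrt{39}}{3}\right)^{2}$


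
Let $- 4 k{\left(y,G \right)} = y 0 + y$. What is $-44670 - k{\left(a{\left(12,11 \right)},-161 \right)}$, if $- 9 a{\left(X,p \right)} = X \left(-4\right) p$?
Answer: $- \frac{133966}{3} \approx -44655.0$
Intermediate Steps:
$a{\left(X,p \right)} = \frac{4 X p}{9}$ ($a{\left(X,p \right)} = - \frac{X \left(-4\right) p}{9} = - \frac{- 4 X p}{9} = - \frac{\left(-4\right) X p}{9} = \frac{4 X p}{9}$)
$k{\left(y,G \right)} = - \frac{y}{4}$ ($k{\left(y,G \right)} = - \frac{y 0 + y}{4} = - \frac{0 + y}{4} = - \frac{y}{4}$)
$-44670 - k{\left(a{\left(12,11 \right)},-161 \right)} = -44670 - - \frac{\frac{4}{9} \cdot 12 \cdot 11}{4} = -44670 - \left(- \frac{1}{4}\right) \frac{176}{3} = -44670 - - \frac{44}{3} = -44670 + \frac{44}{3} = - \frac{133966}{3}$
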